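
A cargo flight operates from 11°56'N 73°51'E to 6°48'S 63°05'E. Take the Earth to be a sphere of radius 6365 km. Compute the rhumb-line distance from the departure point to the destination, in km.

Δψ = ln[tan(π/4+φ₂/2)/tan(π/4+φ₁/2)] = -0.3288;  Δφ = -0.3270 rad,  Δλ = -0.1879 rad
q = Δφ/Δψ = 0.9945
d = R·√(Δφ² + q²Δλ²) = 6365·0.37660 = 2397 km

2397 km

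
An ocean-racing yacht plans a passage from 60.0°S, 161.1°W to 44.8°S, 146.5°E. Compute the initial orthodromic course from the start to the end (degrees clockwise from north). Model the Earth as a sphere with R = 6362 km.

θ = atan2( sin Δλ·cos φ₂ ,  cos φ₁ sin φ₂ − sin φ₁ cos φ₂ cos Δλ )
  = atan2(-0.5622, +0.0226) = 272.30°

272.3°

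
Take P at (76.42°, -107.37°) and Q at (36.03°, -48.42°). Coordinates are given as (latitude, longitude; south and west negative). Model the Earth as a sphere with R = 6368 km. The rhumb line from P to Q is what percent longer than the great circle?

Great circle: σ = 0.8370 rad → d_gc = Rσ = 5329.9 km
Rhumb: Δφ = -0.7049, Δλ = +1.0289, Δψ = -1.4532, q = Δφ/Δψ = 0.4851 → d_rh = R√(Δφ²+q²Δλ²) = 5500.3 km
Excess = (5500.3 − 5329.9) / 5329.9 = 170.4 / 5329.9 = 3.20% ≈ 3.2%

3.2%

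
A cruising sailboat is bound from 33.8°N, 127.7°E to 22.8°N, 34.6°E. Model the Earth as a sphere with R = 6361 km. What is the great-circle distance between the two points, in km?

Haversine: a = sin²(Δφ/2)+cos φ₁ cos φ₂ sin²(Δλ/2) = 0.41293;  σ = 2·atan2(√a,√(1−a))
σ = 79.971° → d = Rσ = 6361·1.39576 = 8878 km

8878 km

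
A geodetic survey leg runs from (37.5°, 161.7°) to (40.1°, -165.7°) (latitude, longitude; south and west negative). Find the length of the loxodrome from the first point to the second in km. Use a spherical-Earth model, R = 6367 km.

Δψ = ln[tan(π/4+φ₂/2)/tan(π/4+φ₁/2)] = +0.0582;  Δφ = +0.0454 rad,  Δλ = +0.5690 rad
q = Δφ/Δψ = 0.7792
d = R·√(Δφ² + q²Δλ²) = 6367·0.44565 = 2837 km

2837 km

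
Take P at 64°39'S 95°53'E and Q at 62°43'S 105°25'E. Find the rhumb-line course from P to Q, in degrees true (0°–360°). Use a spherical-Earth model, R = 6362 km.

65.4°

Δψ = ln[tan(π/4+φ₂/2)/tan(π/4+φ₁/2)] = +0.0761
Δλ = +0.1664 rad (taken the short way round)
course = atan2(Δλ, Δψ) = 65.41°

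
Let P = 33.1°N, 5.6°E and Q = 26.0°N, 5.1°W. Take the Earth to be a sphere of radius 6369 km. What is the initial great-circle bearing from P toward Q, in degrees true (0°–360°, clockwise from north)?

θ = atan2( sin Δλ·cos φ₂ ,  cos φ₁ sin φ₂ − sin φ₁ cos φ₂ cos Δλ )
  = atan2(-0.1669, -0.1151) = 235.41°

235.4°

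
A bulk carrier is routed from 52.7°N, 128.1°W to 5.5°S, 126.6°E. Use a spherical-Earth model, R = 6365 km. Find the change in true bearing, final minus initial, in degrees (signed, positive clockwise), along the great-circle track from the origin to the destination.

-62.0°

At departure: θ₁ = atan2(sin Δλ cos φ₂, cos φ₁ sin φ₂ − sin φ₁ cos φ₂ cos Δλ) = 278.93°
At arrival: θ₂ = atan2(sin Δλ cos φ₁, −cos φ₂ sin φ₁ + sin φ₂ cos φ₁ cos Δλ) = 216.97°
Δθ = θ₂ − θ₁ = -62.0°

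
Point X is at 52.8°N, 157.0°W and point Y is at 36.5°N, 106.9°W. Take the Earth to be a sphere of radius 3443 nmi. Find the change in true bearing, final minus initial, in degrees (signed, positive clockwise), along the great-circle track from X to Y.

+36.7°

Initial bearing θ₁ = atan2(sin Δλ cos φ₂, cos φ₁ sin φ₂ − sin φ₁ cos φ₂ cos Δλ) = 94.74°
Final bearing θ₂ = (initial bearing from the destination back to the start) + 180° = 131.45°
Δθ = θ₂ − θ₁ = +36.7°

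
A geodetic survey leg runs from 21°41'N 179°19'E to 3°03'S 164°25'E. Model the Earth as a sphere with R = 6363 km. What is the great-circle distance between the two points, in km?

3188 km

Haversine: a = sin²(Δφ/2)+cos φ₁ cos φ₂ sin²(Δλ/2) = 0.06147;  σ = 2·atan2(√a,√(1−a))
σ = 28.710° → d = Rσ = 6363·0.50108 = 3188 km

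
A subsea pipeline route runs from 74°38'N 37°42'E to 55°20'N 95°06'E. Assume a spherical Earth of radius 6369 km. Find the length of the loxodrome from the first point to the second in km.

3342 km

Δψ = ln[tan(π/4+φ₂/2)/tan(π/4+φ₁/2)] = -0.8387;  Δφ = -0.3368 rad,  Δλ = +1.0018 rad
q = Δφ/Δψ = 0.4016
d = R·√(Δφ² + q²Δλ²) = 6369·0.52474 = 3342 km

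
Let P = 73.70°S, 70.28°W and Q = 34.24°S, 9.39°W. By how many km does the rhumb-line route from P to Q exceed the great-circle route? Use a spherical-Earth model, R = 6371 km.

181 km

Great circle: cos σ = sin φ₁ sin φ₂ + cos φ₁ cos φ₂ cos Δλ,  σ = 0.8594 rad → d_gc = 5475.0 km
Rhumb line: Δψ = +1.3067, q = Δφ/Δψ = 0.5271, d_rh = R√(Δφ²+q²Δλ²) = 5655.7 km
Excess = 5655.7 − 5475.0 = 180.7 ≈ 181 km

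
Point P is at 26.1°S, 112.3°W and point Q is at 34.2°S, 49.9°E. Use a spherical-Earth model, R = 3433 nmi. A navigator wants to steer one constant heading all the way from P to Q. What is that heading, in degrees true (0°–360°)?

93.3°

Meridional parts: M(φ₁)=-0.4722, M(φ₂)=-0.6359 → ΔM = -0.1637;  Δλ = +2.8309 rad
tan C = Δλ / ΔM = -17.2914 → C = 93.31°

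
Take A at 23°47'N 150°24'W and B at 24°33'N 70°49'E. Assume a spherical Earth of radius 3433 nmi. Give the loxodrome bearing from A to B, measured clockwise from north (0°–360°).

270.3°

Δψ = ln[tan(π/4+φ₂/2)/tan(π/4+φ₁/2)] = +0.0147
Δλ = -2.4222 rad (taken the short way round)
course = atan2(Δλ, Δψ) = 270.35°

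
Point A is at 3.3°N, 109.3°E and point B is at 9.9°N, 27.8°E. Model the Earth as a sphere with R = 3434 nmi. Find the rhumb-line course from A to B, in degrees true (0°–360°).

Meridional parts: M(φ₁)=+0.0576, M(φ₂)=+0.1737 → ΔM = +0.1160;  Δλ = -1.4224 rad
tan C = Δλ / ΔM = -12.2597 → C = 274.66°

274.7°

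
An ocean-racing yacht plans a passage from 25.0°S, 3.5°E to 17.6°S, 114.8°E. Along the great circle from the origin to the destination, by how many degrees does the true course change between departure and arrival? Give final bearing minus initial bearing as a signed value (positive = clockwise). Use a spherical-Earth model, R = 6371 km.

At departure: θ₁ = atan2(sin Δλ cos φ₂, cos φ₁ sin φ₂ − sin φ₁ cos φ₂ cos Δλ) = 115.33°
At arrival: θ₂ = atan2(sin Δλ cos φ₁, −cos φ₂ sin φ₁ + sin φ₂ cos φ₁ cos Δλ) = 59.25°
Δθ = θ₂ − θ₁ = -56.1°

-56.1°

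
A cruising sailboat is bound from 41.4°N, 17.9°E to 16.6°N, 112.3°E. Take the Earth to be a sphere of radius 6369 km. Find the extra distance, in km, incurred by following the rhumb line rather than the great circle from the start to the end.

321 km

Great circle: cos σ = sin φ₁ sin φ₂ + cos φ₁ cos φ₂ cos Δλ,  σ = 1.4366 rad → d_gc = 9149.8 km
Rhumb line: Δψ = -0.5013, q = Δφ/Δψ = 0.8635, d_rh = R√(Δφ²+q²Δλ²) = 9471.0 km
Excess = 9471.0 − 9149.8 = 321.2 ≈ 321 km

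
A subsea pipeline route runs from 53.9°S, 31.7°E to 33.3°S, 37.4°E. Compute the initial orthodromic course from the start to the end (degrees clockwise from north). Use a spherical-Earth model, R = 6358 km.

N = sin Δλ·cos φ₂ = +0.0830;  D = cos φ₁ sin φ₂ − sin φ₁ cos φ₂ cos Δλ = +0.3485
initial course = atan2(N, D) = 13.40°

13.4°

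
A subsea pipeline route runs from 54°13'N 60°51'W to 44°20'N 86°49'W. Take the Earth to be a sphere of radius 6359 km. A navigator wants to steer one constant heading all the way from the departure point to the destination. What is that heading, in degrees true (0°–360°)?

Δψ = ln[tan(π/4+φ₂/2)/tan(π/4+φ₁/2)] = -0.2656
Δλ = -0.4532 rad (taken the short way round)
course = atan2(Δλ, Δψ) = 239.63°

239.6°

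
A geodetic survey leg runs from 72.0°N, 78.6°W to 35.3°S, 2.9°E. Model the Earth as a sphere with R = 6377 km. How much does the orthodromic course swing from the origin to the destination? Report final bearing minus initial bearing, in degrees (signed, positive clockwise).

Initial bearing θ₁ = atan2(sin Δλ cos φ₂, cos φ₁ sin φ₂ − sin φ₁ cos φ₂ cos Δλ) = 109.97°
Final bearing θ₂ = (initial bearing from the destination back to the start) + 180° = 159.15°
Δθ = θ₂ − θ₁ = +49.2°

+49.2°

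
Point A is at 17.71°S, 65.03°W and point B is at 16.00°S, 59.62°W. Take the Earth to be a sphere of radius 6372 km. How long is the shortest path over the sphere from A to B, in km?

cos σ = sin φ₁ sin φ₂ + cos φ₁ cos φ₂ cos Δλ
      = sin(-17.71°)sin(-16.00°) + cos(-17.71°)cos(-16.00°)cos(5.41°) = 0.9955
σ = 5.452° → d = Rσ = 6372·0.09516 = 606 km

606 km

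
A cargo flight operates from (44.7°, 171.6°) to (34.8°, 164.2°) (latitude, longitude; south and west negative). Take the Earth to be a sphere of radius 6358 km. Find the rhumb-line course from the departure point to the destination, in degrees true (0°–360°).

Δψ = ln[tan(π/4+φ₂/2)/tan(π/4+φ₁/2)] = -0.2254
Δλ = -0.1292 rad (taken the short way round)
course = atan2(Δλ, Δψ) = 209.81°

209.8°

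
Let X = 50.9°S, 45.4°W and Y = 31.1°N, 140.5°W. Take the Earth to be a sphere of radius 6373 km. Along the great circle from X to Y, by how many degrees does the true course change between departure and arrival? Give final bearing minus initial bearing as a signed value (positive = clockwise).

At departure: θ₁ = atan2(sin Δλ cos φ₂, cos φ₁ sin φ₂ − sin φ₁ cos φ₂ cos Δλ) = 287.36°
At arrival: θ₂ = atan2(sin Δλ cos φ₁, −cos φ₂ sin φ₁ + sin φ₂ cos φ₁ cos Δλ) = 315.33°
Δθ = θ₂ − θ₁ = +28.0°

+28.0°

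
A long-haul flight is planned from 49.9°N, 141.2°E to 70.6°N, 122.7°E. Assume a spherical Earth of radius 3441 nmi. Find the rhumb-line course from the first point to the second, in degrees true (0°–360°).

Meridional parts: M(φ₁)=+1.0080, M(φ₂)=+1.7665 → ΔM = +0.7585;  Δλ = -0.3229 rad
tan C = Δλ / ΔM = -0.4257 → C = 336.94°

336.9°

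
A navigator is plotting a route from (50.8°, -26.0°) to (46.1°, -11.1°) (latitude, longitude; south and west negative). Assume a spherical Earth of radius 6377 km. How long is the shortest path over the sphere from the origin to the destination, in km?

1215 km

Haversine: a = sin²(Δφ/2)+cos φ₁ cos φ₂ sin²(Δλ/2) = 0.00905;  σ = 2·atan2(√a,√(1−a))
σ = 10.917° → d = Rσ = 6377·0.19054 = 1215 km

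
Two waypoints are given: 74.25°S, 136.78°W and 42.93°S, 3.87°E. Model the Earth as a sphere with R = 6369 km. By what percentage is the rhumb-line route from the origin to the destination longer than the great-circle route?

Great circle: σ = 1.0451 rad → d_gc = Rσ = 6656.0 km
Rhumb: Δφ = +0.5466, Δλ = +2.4548, Δψ = +1.1470, q = Δφ/Δψ = 0.4766 → d_rh = R√(Δφ²+q²Δλ²) = 8224.2 km
Excess = (8224.2 − 6656.0) / 6656.0 = 1568.2 / 6656.0 = 23.56% ≈ 23.6%

23.6%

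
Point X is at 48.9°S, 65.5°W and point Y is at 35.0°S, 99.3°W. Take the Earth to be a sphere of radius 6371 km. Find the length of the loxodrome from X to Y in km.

Rhumb course C = atan2(Δλ, Δψ) with Δψ = ln[tan(π/4+φ₂/2)/tan(π/4+φ₁/2)] = +0.3283, Δλ = -0.5899 → C = 299.10°
d = R·|Δφ| / |cos C| = 6371·0.24260 / 0.48630 = 3178 km

3178 km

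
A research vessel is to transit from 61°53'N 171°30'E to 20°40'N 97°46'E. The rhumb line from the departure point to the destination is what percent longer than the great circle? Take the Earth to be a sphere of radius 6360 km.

3.6%

Great circle: σ = 1.1210 rad → d_gc = Rσ = 7129.5 km
Rhumb: Δφ = -0.7194, Δλ = -1.2869, Δψ = -1.0159, q = Δφ/Δψ = 0.7081 → d_rh = R√(Δφ²+q²Δλ²) = 7384.0 km
Excess = (7384.0 − 7129.5) / 7129.5 = 254.5 / 7129.5 = 3.57% ≈ 3.6%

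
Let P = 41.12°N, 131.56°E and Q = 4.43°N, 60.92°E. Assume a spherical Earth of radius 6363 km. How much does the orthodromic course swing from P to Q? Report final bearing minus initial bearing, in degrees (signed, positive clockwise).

-32.2°

At departure: θ₁ = atan2(sin Δλ cos φ₂, cos φ₁ sin φ₂ − sin φ₁ cos φ₂ cos Δλ) = 260.40°
At arrival: θ₂ = atan2(sin Δλ cos φ₁, −cos φ₂ sin φ₁ + sin φ₂ cos φ₁ cos Δλ) = 228.16°
Δθ = θ₂ − θ₁ = -32.2°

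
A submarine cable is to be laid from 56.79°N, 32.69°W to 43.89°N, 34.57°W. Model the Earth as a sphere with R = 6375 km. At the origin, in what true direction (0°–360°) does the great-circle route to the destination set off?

186.1°

θ = atan2( sin Δλ·cos φ₂ ,  cos φ₁ sin φ₂ − sin φ₁ cos φ₂ cos Δλ )
  = atan2(-0.0236, -0.2229) = 186.05°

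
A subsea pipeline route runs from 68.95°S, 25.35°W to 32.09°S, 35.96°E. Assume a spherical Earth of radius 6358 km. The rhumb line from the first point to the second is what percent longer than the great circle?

3.1%

Great circle: σ = 0.8738 rad → d_gc = Rσ = 5555.9 km
Rhumb: Δφ = +0.6433, Δλ = +1.0701, Δψ = +1.0913, q = Δφ/Δψ = 0.5895 → d_rh = R√(Δφ²+q²Δλ²) = 5728.6 km
Excess = (5728.6 − 5555.9) / 5555.9 = 172.7 / 5555.9 = 3.11% ≈ 3.1%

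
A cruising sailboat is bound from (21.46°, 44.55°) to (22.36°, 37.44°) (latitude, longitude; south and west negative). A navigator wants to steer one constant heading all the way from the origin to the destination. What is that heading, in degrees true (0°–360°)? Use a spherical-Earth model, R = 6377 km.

277.8°

Δψ = ln[tan(π/4+φ₂/2)/tan(π/4+φ₁/2)] = +0.0169
Δλ = -0.1241 rad (taken the short way round)
course = atan2(Δλ, Δψ) = 277.77°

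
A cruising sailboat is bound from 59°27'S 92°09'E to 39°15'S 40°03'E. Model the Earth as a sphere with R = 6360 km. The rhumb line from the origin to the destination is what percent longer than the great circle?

2.1%

Great circle: σ = 0.6654 rad → d_gc = Rσ = 4231.9 km
Rhumb: Δφ = +0.3526, Δλ = -0.9093, Δψ = +0.5520, q = Δφ/Δψ = 0.6387 → d_rh = R√(Δφ²+q²Δλ²) = 4321.0 km
Excess = (4321.0 − 4231.9) / 4231.9 = 89.1 / 4231.9 = 2.11% ≈ 2.1%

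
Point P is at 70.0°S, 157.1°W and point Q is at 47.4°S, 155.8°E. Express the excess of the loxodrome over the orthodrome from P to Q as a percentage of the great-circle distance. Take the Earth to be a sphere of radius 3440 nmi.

Great circle: σ = 0.5561 rad → d_gc = Rσ = 1913.1 nmi
Rhumb: Δφ = +0.3944, Δλ = -0.8221, Δψ = +0.7935, q = Δφ/Δψ = 0.4971 → d_rh = R√(Δφ²+q²Δλ²) = 1953.7 nmi
Excess = (1953.7 − 1913.1) / 1913.1 = 40.6 / 1913.1 = 2.12% ≈ 2.1%

2.1%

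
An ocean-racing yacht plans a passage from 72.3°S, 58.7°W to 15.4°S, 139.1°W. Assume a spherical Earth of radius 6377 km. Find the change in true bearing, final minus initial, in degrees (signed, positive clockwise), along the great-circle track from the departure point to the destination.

+67.3°

At departure: θ₁ = atan2(sin Δλ cos φ₂, cos φ₁ sin φ₂ − sin φ₁ cos φ₂ cos Δλ) = 274.36°
At arrival: θ₂ = atan2(sin Δλ cos φ₁, −cos φ₂ sin φ₁ + sin φ₂ cos φ₁ cos Δλ) = 341.67°
Δθ = θ₂ − θ₁ = +67.3°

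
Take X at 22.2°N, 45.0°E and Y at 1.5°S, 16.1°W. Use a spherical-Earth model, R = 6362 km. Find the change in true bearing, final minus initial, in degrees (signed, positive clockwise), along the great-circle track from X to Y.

Initial bearing θ₁ = atan2(sin Δλ cos φ₂, cos φ₁ sin φ₂ − sin φ₁ cos φ₂ cos Δλ) = 256.71°
Final bearing θ₂ = (initial bearing from the destination back to the start) + 180° = 244.34°
Δθ = θ₂ − θ₁ = -12.4°

-12.4°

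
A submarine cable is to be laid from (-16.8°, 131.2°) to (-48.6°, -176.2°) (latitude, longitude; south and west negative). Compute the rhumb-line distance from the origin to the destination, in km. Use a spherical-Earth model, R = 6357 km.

5952 km

Rhumb course C = atan2(Δλ, Δψ) with Δψ = ln[tan(π/4+φ₂/2)/tan(π/4+φ₁/2)] = -0.6757, Δλ = +0.9180 → C = 126.35°
d = R·|Δφ| / |cos C| = 6357·0.55501 / 0.59277 = 5952 km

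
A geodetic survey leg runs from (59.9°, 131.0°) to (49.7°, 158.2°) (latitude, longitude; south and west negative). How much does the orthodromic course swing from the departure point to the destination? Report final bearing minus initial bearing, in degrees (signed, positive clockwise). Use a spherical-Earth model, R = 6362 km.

At departure: θ₁ = atan2(sin Δλ cos φ₂, cos φ₁ sin φ₂ − sin φ₁ cos φ₂ cos Δλ) = 111.29°
At arrival: θ₂ = atan2(sin Δλ cos φ₁, −cos φ₂ sin φ₁ + sin φ₂ cos φ₁ cos Δλ) = 133.74°
Δθ = θ₂ − θ₁ = +22.5°

+22.5°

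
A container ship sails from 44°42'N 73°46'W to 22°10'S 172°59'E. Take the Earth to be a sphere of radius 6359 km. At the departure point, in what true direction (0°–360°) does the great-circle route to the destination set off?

N = sin Δλ·cos φ₂ = -0.8509;  D = cos φ₁ sin φ₂ − sin φ₁ cos φ₂ cos Δλ = -0.0110
initial course = atan2(N, D) = 269.26°

269.3°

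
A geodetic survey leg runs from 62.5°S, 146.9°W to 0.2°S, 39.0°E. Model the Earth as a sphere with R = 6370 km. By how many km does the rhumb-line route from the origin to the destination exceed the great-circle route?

Great circle: cos σ = sin φ₁ sin φ₂ + cos φ₁ cos φ₂ cos Δλ,  σ = 2.0445 rad → d_gc = 13023.6 km
Rhumb line: Δψ = +1.4042, q = Δφ/Δψ = 0.7743, d_rh = R√(Δφ²+q²Δλ²) = 16510.9 km
Excess = 16510.9 − 13023.6 = 3487.3 ≈ 3487 km

3487 km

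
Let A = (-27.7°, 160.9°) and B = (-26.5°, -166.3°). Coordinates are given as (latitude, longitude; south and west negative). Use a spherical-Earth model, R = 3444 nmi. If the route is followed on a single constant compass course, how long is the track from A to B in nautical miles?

1757 nmi

Δψ = ln[tan(π/4+φ₂/2)/tan(π/4+φ₁/2)] = +0.0235;  Δφ = +0.0209 rad,  Δλ = +0.5725 rad
q = Δφ/Δψ = 0.8902
d = R·√(Δφ² + q²Δλ²) = 3444·0.51003 = 1757 nmi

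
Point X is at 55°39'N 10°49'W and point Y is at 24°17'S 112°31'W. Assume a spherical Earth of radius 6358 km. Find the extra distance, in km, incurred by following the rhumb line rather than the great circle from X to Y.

Great circle: cos σ = sin φ₁ sin φ₂ + cos φ₁ cos φ₂ cos Δλ,  σ = 2.0307 rad → d_gc = 12911.0 km
Rhumb line: Δψ = -1.6113, q = Δφ/Δψ = 0.8658, d_rh = R√(Δφ²+q²Δλ²) = 13196.8 km
Excess = 13196.8 − 12911.0 = 285.8 ≈ 286 km

286 km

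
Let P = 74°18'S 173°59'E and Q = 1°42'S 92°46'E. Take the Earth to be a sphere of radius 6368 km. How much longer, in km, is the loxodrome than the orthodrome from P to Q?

Great circle: cos σ = sin φ₁ sin φ₂ + cos φ₁ cos φ₂ cos Δλ,  σ = 1.5009 rad → d_gc = 9557.6 km
Rhumb line: Δψ = +1.9518, q = Δφ/Δψ = 0.6492, d_rh = R√(Δφ²+q²Δλ²) = 9972.5 km
Excess = 9972.5 − 9557.6 = 414.9 ≈ 415 km

415 km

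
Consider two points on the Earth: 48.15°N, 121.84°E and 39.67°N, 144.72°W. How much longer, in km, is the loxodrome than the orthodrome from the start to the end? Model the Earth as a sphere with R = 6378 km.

454 km

Great circle: cos σ = sin φ₁ sin φ₂ + cos φ₁ cos φ₂ cos Δλ,  σ = 1.1100 rad → d_gc = 7079.3 km
Rhumb line: Δψ = -0.2060, q = Δφ/Δψ = 0.7185, d_rh = R√(Δφ²+q²Δλ²) = 7533.3 km
Excess = 7533.3 − 7079.3 = 454.0 ≈ 454 km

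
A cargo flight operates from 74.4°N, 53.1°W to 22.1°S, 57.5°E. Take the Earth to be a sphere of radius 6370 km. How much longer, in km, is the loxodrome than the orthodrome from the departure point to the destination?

826 km

Great circle: cos σ = sin φ₁ sin φ₂ + cos φ₁ cos φ₂ cos Δλ,  σ = 2.0376 rad → d_gc = 12979.5 km
Rhumb line: Δψ = -2.3836, q = Δφ/Δψ = 0.7066, d_rh = R√(Δφ²+q²Δλ²) = 13805.6 km
Excess = 13805.6 − 12979.5 = 826.1 ≈ 826 km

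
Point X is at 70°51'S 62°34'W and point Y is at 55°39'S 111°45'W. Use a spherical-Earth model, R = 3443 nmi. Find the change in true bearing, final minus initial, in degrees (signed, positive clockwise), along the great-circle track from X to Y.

At departure: θ₁ = atan2(sin Δλ cos φ₂, cos φ₁ sin φ₂ − sin φ₁ cos φ₂ cos Δλ) = 280.30°
At arrival: θ₂ = atan2(sin Δλ cos φ₁, −cos φ₂ sin φ₁ + sin φ₂ cos φ₁ cos Δλ) = 325.11°
Δθ = θ₂ − θ₁ = +44.8°

+44.8°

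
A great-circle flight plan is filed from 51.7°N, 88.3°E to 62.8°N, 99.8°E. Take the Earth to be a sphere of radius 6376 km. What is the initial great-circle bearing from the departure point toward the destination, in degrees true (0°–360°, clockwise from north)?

θ = atan2( sin Δλ·cos φ₂ ,  cos φ₁ sin φ₂ − sin φ₁ cos φ₂ cos Δλ )
  = atan2(+0.0911, +0.1997) = 24.53°

24.5°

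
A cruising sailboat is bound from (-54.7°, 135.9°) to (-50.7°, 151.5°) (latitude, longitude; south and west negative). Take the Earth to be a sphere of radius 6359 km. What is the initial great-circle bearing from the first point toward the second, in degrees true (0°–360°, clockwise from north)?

73.4°

N = sin Δλ·cos φ₂ = +0.1703;  D = cos φ₁ sin φ₂ − sin φ₁ cos φ₂ cos Δλ = +0.0507
initial course = atan2(N, D) = 73.42°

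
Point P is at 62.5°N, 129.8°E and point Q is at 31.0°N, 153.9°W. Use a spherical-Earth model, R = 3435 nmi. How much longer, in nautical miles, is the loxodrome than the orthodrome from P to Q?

152 nmi

Great circle: cos σ = sin φ₁ sin φ₂ + cos φ₁ cos φ₂ cos Δλ,  σ = 0.9877 rad → d_gc = 3392.9 nmi
Rhumb line: Δψ = -0.8382, q = Δφ/Δψ = 0.6559, d_rh = R√(Δφ²+q²Δλ²) = 3545.3 nmi
Excess = 3545.3 − 3392.9 = 152.4 ≈ 152 nmi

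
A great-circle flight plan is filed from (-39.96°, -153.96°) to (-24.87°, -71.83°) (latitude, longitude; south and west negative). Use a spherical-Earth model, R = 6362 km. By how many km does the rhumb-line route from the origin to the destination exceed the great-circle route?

225 km

Great circle: cos σ = sin φ₁ sin φ₂ + cos φ₁ cos φ₂ cos Δλ,  σ = 1.1968 rad → d_gc = 7614.1 km
Rhumb line: Δψ = +0.3136, q = Δφ/Δψ = 0.8398, d_rh = R√(Δφ²+q²Δλ²) = 7839.4 km
Excess = 7839.4 − 7614.1 = 225.3 ≈ 225 km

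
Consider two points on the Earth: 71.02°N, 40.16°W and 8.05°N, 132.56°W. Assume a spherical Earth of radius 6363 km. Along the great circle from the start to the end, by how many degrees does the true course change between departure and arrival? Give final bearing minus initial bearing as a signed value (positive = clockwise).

Initial bearing θ₁ = atan2(sin Δλ cos φ₂, cos φ₁ sin φ₂ − sin φ₁ cos φ₂ cos Δλ) = 274.90°
Final bearing θ₂ = (initial bearing from the destination back to the start) + 180° = 199.10°
Δθ = θ₂ − θ₁ = -75.8°

-75.8°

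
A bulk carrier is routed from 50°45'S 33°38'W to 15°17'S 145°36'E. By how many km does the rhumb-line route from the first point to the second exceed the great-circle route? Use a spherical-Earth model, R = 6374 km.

4009 km

Great circle: cos σ = sin φ₁ sin φ₂ + cos φ₁ cos φ₂ cos Δλ,  σ = 1.9890 rad → d_gc = 12678.1 km
Rhumb line: Δψ = +0.7612, q = Δφ/Δψ = 0.8132, d_rh = R√(Δφ²+q²Δλ²) = 16686.9 km
Excess = 16686.9 − 12678.1 = 4008.8 ≈ 4009 km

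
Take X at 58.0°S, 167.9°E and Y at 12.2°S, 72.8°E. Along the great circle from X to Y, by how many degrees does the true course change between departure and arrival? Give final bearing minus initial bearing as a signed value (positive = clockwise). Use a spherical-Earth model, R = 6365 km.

Initial bearing θ₁ = atan2(sin Δλ cos φ₂, cos φ₁ sin φ₂ − sin φ₁ cos φ₂ cos Δλ) = 259.20°
Final bearing θ₂ = (initial bearing from the destination back to the start) + 180° = 327.82°
Δθ = θ₂ − θ₁ = +68.6°

+68.6°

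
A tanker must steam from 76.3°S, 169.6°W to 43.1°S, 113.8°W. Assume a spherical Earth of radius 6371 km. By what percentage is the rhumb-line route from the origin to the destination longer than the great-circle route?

3.0%

Great circle: σ = 0.7059 rad → d_gc = Rσ = 4497.2 km
Rhumb: Δφ = +0.5794, Δλ = +0.9739, Δψ = +1.2840, q = Δφ/Δψ = 0.4513 → d_rh = R√(Δφ²+q²Δλ²) = 4633.5 km
Excess = (4633.5 − 4497.2) / 4497.2 = 136.3 / 4497.2 = 3.03% ≈ 3.0%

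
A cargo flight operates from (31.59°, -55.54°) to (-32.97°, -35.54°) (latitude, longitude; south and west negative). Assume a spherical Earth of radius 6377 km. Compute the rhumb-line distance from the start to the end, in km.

Δψ = ln[tan(π/4+φ₂/2)/tan(π/4+φ₁/2)] = -1.1917;  Δφ = -1.1268 rad,  Δλ = +0.3491 rad
q = Δφ/Δψ = 0.9455
d = R·√(Δφ² + q²Δλ²) = 6377·1.17413 = 7487 km

7487 km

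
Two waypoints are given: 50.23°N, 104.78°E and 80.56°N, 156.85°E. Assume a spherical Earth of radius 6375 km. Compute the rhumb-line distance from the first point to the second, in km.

Δψ = ln[tan(π/4+φ₂/2)/tan(π/4+φ₁/2)] = +1.4772;  Δφ = +0.5294 rad,  Δλ = +0.9088 rad
q = Δφ/Δψ = 0.3584
d = R·√(Δφ² + q²Δλ²) = 6375·0.62151 = 3962 km

3962 km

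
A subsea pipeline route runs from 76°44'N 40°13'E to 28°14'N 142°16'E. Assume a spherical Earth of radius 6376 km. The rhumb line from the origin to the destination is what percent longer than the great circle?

9.8%

Great circle: σ = 1.1393 rad → d_gc = Rσ = 7264.2 km
Rhumb: Δφ = -0.8465, Δλ = +1.7811, Δψ = -1.6376, q = Δφ/Δψ = 0.5169 → d_rh = R√(Δφ²+q²Δλ²) = 7974.2 km
Excess = (7974.2 − 7264.2) / 7264.2 = 710.0 / 7264.2 = 9.77% ≈ 9.8%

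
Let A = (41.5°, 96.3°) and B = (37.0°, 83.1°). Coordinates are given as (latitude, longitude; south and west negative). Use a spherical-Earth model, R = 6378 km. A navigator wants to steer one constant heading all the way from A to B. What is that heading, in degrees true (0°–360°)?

Δψ = ln[tan(π/4+φ₂/2)/tan(π/4+φ₁/2)] = -0.1015
Δλ = -0.2304 rad (taken the short way round)
course = atan2(Δλ, Δψ) = 246.23°

246.2°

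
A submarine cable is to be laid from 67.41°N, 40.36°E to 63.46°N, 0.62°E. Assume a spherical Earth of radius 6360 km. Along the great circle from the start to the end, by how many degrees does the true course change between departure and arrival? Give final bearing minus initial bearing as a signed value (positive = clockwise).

Initial bearing θ₁ = atan2(sin Δλ cos φ₂, cos φ₁ sin φ₂ − sin φ₁ cos φ₂ cos Δλ) = 275.29°
Final bearing θ₂ = (initial bearing from the destination back to the start) + 180° = 238.88°
Δθ = θ₂ − θ₁ = -36.4°

-36.4°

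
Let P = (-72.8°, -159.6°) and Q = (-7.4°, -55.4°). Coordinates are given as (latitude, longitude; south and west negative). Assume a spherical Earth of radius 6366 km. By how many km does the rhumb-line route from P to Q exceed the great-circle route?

Great circle: cos σ = sin φ₁ sin φ₂ + cos φ₁ cos φ₂ cos Δλ,  σ = 1.5197 rad → d_gc = 9674.24 km
Rhumb line: Δψ = +1.7594, q = Δφ/Δψ = 0.6488, d_rh = R√(Δφ²+q²Δλ²) = 10450.71 km
Excess = 10450.71 − 9674.24 = 776.47 ≈ 776 km

776 km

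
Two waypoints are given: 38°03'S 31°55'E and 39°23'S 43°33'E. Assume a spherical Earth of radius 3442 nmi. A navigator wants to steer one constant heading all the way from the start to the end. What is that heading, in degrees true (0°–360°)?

Meridional parts: M(φ₁)=-0.7191, M(φ₂)=-0.7489 → ΔM = -0.0298;  Δλ = +0.2030 rad
tan C = Δλ / ΔM = -6.8073 → C = 98.36°

98.4°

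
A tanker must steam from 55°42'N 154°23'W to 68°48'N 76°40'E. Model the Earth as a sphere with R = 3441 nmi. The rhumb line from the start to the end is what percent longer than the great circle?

Great circle: σ = 0.8736 rad → d_gc = Rσ = 3006.0 nmi
Rhumb: Δφ = +0.2286, Δλ = -2.2506, Δψ = +0.5001, q = Δφ/Δψ = 0.4571 → d_rh = R√(Δφ²+q²Δλ²) = 3626.6 nmi
Excess = (3626.6 − 3006.0) / 3006.0 = 620.6 / 3006.0 = 20.645% ≈ 20.6%

20.6%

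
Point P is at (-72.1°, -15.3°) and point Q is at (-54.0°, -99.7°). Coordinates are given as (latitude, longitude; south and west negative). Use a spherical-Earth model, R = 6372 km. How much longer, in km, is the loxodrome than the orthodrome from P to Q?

Great circle: cos σ = sin φ₁ sin φ₂ + cos φ₁ cos φ₂ cos Δλ,  σ = 0.6641 rad → d_gc = 4231.5 km
Rhumb line: Δψ = +0.7242, q = Δφ/Δψ = 0.4362, d_rh = R√(Δφ²+q²Δλ²) = 4562.4 km
Excess = 4562.4 − 4231.5 = 330.9 ≈ 331 km

331 km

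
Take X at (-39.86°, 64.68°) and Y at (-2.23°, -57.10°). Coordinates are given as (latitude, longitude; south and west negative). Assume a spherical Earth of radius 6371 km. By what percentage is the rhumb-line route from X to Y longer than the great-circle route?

Great circle: σ = 1.9595 rad → d_gc = Rσ = 12484.2 km
Rhumb: Δφ = +0.6568, Δλ = -2.1255, Δψ = +0.7208, q = Δφ/Δψ = 0.9112 → d_rh = R√(Δφ²+q²Δλ²) = 13028.7 km
Excess = (13028.7 − 12484.2) / 12484.2 = 544.5 / 12484.2 = 4.36% ≈ 4.4%

4.4%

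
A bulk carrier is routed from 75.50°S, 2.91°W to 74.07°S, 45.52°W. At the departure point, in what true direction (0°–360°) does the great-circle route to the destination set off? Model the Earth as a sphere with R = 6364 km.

256.3°

θ = atan2( sin Δλ·cos φ₂ ,  cos φ₁ sin φ₂ − sin φ₁ cos φ₂ cos Δλ )
  = atan2(-0.1858, -0.0452) = 256.33°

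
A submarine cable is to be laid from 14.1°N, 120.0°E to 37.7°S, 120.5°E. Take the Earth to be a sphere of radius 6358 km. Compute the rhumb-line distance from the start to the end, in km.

5748 km

Δψ = ln[tan(π/4+φ₂/2)/tan(π/4+φ₁/2)] = -0.9600;  Δφ = -0.9041 rad,  Δλ = +0.0087 rad
q = Δφ/Δψ = 0.9418
d = R·√(Δφ² + q²Δλ²) = 6358·0.90412 = 5748 km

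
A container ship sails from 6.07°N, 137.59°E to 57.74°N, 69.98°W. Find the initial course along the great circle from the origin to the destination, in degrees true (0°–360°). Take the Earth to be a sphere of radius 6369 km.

θ = atan2( sin Δλ·cos φ₂ ,  cos φ₁ sin φ₂ − sin φ₁ cos φ₂ cos Δλ )
  = atan2(+0.2470, +0.8909) = 15.50°

15.5°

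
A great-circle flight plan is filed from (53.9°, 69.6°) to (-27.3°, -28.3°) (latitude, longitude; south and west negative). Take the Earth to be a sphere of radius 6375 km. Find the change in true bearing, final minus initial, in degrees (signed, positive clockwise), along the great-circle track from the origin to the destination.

Initial bearing θ₁ = atan2(sin Δλ cos φ₂, cos φ₁ sin φ₂ − sin φ₁ cos φ₂ cos Δλ) = 258.97°
Final bearing θ₂ = (initial bearing from the destination back to the start) + 180° = 220.60°
Δθ = θ₂ − θ₁ = -38.4°

-38.4°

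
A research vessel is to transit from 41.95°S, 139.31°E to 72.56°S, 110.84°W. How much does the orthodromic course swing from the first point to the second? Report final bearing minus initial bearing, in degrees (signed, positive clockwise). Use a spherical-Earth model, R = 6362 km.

-102.3°

Initial bearing θ₁ = atan2(sin Δλ cos φ₂, cos φ₁ sin φ₂ − sin φ₁ cos φ₂ cos Δλ) = 160.07°
Final bearing θ₂ = (initial bearing from the destination back to the start) + 180° = 57.76°
Δθ = θ₂ − θ₁ = -102.3°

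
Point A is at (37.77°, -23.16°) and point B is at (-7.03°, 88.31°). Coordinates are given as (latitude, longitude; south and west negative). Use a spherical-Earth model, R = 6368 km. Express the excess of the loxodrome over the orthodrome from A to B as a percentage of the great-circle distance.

2.0%

Great circle: σ = 1.9413 rad → d_gc = Rσ = 12362.4 km
Rhumb: Δφ = -0.7819, Δλ = +1.9455, Δψ = -0.8359, q = Δφ/Δψ = 0.9354 → d_rh = R√(Δφ²+q²Δλ²) = 12613.1 km
Excess = (12613.1 − 12362.4) / 12362.4 = 250.7 / 12362.4 = 2.03% ≈ 2.0%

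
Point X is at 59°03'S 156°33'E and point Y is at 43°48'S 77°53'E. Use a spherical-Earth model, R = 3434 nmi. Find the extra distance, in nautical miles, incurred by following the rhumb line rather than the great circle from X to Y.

155 nmi

Great circle: cos σ = sin φ₁ sin φ₂ + cos φ₁ cos φ₂ cos Δλ,  σ = 0.8412 rad → d_gc = 2888.8 nmi
Rhumb line: Δψ = +0.4322, q = Δφ/Δψ = 0.6158, d_rh = R√(Δφ²+q²Δλ²) = 3044.0 nmi
Excess = 3044.0 − 2888.8 = 155.2 ≈ 155 nmi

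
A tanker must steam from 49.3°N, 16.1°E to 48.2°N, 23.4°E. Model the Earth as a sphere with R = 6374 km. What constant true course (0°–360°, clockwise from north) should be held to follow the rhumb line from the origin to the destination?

102.9°

Δψ = ln[tan(π/4+φ₂/2)/tan(π/4+φ₁/2)] = -0.0291
Δλ = +0.1274 rad (taken the short way round)
course = atan2(Δλ, Δψ) = 102.87°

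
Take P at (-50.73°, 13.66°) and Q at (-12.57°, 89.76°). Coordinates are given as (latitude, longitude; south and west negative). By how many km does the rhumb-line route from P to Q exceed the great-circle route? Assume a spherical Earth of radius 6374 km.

200 km

Great circle: cos σ = sin φ₁ sin φ₂ + cos φ₁ cos φ₂ cos Δλ,  σ = 1.2483 rad → d_gc = 7956.9 km
Rhumb line: Δψ = +0.8095, q = Δφ/Δψ = 0.8228, d_rh = R√(Δφ²+q²Δλ²) = 8157.2 km
Excess = 8157.2 − 7956.9 = 200.3 ≈ 200 km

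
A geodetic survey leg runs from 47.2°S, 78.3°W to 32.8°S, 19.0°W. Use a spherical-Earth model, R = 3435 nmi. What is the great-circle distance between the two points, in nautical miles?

Haversine: a = sin²(Δφ/2)+cos φ₁ cos φ₂ sin²(Δλ/2) = 0.15548;  σ = 2·atan2(√a,√(1−a))
σ = 46.445° → d = Rσ = 3435·0.81062 = 2784 nmi

2784 nmi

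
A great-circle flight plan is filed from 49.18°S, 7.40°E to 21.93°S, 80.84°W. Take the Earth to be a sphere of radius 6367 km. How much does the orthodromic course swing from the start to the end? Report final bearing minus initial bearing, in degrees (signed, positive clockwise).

+60.2°

At departure: θ₁ = atan2(sin Δλ cos φ₂, cos φ₁ sin φ₂ − sin φ₁ cos φ₂ cos Δλ) = 256.50°
At arrival: θ₂ = atan2(sin Δλ cos φ₁, −cos φ₂ sin φ₁ + sin φ₂ cos φ₁ cos Δλ) = 316.75°
Δθ = θ₂ − θ₁ = +60.2°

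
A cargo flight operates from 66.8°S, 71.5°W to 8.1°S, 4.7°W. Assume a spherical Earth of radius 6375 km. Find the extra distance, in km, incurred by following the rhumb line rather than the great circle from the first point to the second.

216 km

Great circle: cos σ = sin φ₁ sin φ₂ + cos φ₁ cos φ₂ cos Δλ,  σ = 1.2837 rad → d_gc = 8183.7 km
Rhumb line: Δψ = +1.4416, q = Δφ/Δψ = 0.7107, d_rh = R√(Δφ²+q²Δλ²) = 8399.9 km
Excess = 8399.9 − 8183.7 = 216.2 ≈ 216 km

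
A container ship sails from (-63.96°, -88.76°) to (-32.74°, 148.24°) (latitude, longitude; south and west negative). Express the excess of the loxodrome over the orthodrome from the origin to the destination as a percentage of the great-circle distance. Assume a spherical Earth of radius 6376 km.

14.4%

Great circle: σ = 1.2820 rad → d_gc = Rσ = 8173.9 km
Rhumb: Δφ = +0.5449, Δλ = -2.1468, Δψ = +0.8590, q = Δφ/Δψ = 0.6343 → d_rh = R√(Δφ²+q²Δλ²) = 9351.9 km
Excess = (9351.9 − 8173.9) / 8173.9 = 1178.0 / 8173.9 = 14.41% ≈ 14.4%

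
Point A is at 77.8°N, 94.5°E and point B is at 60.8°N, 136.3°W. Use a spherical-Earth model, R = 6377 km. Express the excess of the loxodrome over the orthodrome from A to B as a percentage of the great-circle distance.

21.8%

Great circle: σ = 0.6632 rad → d_gc = Rσ = 4229.0 km
Rhumb: Δφ = -0.2967, Δλ = +2.2550, Δψ = -0.8909, q = Δφ/Δψ = 0.3330 → d_rh = R√(Δφ²+q²Δλ²) = 5149.2 km
Excess = (5149.2 − 4229.0) / 4229.0 = 920.2 / 4229.0 = 21.76% ≈ 21.8%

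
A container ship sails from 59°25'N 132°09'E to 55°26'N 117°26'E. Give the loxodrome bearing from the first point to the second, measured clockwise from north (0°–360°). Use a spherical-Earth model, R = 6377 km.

Δψ = ln[tan(π/4+φ₂/2)/tan(π/4+φ₁/2)] = -0.1293
Δλ = -0.2569 rad (taken the short way round)
course = atan2(Δλ, Δψ) = 243.28°

243.3°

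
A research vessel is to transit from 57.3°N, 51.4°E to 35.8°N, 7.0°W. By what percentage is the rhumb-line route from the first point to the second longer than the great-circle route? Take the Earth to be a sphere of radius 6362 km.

2.5%

Great circle: σ = 0.7643 rad → d_gc = Rσ = 4862.7 km
Rhumb: Δφ = -0.3752, Δλ = -1.0193, Δψ = -0.5564, q = Δφ/Δψ = 0.6745 → d_rh = R√(Δφ²+q²Δλ²) = 4982.8 km
Excess = (4982.8 − 4862.7) / 4862.7 = 120.1 / 4862.7 = 2.47% ≈ 2.5%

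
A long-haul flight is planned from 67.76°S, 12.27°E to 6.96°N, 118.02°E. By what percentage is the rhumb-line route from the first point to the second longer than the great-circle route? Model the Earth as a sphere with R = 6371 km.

Great circle: σ = 1.7866 rad → d_gc = Rσ = 11382.5 km
Rhumb: Δφ = +1.3041, Δλ = +1.8457, Δψ = +1.7486, q = Δφ/Δψ = 0.7458 → d_rh = R√(Δφ²+q²Δλ²) = 12080.6 km
Excess = (12080.6 − 11382.5) / 11382.5 = 698.1 / 11382.5 = 6.13% ≈ 6.1%

6.1%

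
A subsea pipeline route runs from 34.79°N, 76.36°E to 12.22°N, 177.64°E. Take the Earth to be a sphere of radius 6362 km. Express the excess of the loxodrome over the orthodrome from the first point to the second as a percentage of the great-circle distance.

Great circle: σ = 1.6070 rad → d_gc = Rσ = 10223.9 km
Rhumb: Δφ = -0.3939, Δλ = +1.7677, Δψ = -0.4335, q = Δφ/Δψ = 0.9088 → d_rh = R√(Δφ²+q²Δλ²) = 10523.0 km
Excess = (10523.0 − 10223.9) / 10223.9 = 299.1 / 10223.9 = 2.93% ≈ 2.9%

2.9%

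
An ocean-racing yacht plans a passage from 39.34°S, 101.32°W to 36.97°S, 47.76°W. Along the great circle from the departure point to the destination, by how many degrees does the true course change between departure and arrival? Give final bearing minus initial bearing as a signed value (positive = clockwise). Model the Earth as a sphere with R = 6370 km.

-34.6°

Initial bearing θ₁ = atan2(sin Δλ cos φ₂, cos φ₁ sin φ₂ − sin φ₁ cos φ₂ cos Δλ) = 104.34°
Final bearing θ₂ = (initial bearing from the destination back to the start) + 180° = 69.70°
Δθ = θ₂ − θ₁ = -34.6°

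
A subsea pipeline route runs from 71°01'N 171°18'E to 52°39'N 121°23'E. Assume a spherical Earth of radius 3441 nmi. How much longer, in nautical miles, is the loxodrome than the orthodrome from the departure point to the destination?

Great circle: cos σ = sin φ₁ sin φ₂ + cos φ₁ cos φ₂ cos Δλ,  σ = 0.4975 rad → d_gc = 1711.9 nmi
Rhumb line: Δψ = -0.7039, q = Δφ/Δψ = 0.4554, d_rh = R√(Δφ²+q²Δλ²) = 1755.2 nmi
Excess = 1755.2 − 1711.9 = 43.3 ≈ 43 nmi

43 nmi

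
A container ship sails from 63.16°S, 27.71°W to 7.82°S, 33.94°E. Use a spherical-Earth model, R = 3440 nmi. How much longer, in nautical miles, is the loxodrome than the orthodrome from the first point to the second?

86 nmi

Great circle: cos σ = sin φ₁ sin φ₂ + cos φ₁ cos φ₂ cos Δλ,  σ = 1.2305 rad → d_gc = 4232.8 nmi
Rhumb line: Δψ = +1.2960, q = Δφ/Δψ = 0.7452, d_rh = R√(Δφ²+q²Δλ²) = 4318.4 nmi
Excess = 4318.4 − 4232.8 = 85.6 ≈ 86 nmi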